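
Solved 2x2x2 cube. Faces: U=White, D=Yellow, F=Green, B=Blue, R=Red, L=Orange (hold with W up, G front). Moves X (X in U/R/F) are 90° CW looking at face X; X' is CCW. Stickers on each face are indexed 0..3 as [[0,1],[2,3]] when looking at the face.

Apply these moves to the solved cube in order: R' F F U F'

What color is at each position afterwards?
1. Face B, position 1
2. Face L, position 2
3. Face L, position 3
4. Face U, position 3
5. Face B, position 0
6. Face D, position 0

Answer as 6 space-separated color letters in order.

Answer: R O Y O O G

Derivation:
After move 1 (R'): R=RRRR U=WBWB F=GWGW D=YGYG B=YBYB
After move 2 (F): F=GGWW U=WBOO R=WRBR D=RRYG L=OYOG
After move 3 (F): F=WGWG U=WBGY R=OROR D=BWYG L=OROR
After move 4 (U): U=GWYB F=ORWG R=YBOR B=ORYB L=WGOR
After move 5 (F'): F=RGOW U=GWYO R=WBBR D=GRYG L=WBOY
Query 1: B[1] = R
Query 2: L[2] = O
Query 3: L[3] = Y
Query 4: U[3] = O
Query 5: B[0] = O
Query 6: D[0] = G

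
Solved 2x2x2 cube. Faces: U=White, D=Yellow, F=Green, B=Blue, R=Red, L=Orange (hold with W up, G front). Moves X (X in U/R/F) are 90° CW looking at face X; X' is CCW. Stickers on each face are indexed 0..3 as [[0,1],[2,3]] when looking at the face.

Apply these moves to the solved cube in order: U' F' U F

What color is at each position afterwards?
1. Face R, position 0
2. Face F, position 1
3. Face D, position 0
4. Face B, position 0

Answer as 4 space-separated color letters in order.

After move 1 (U'): U=WWWW F=OOGG R=GGRR B=RRBB L=BBOO
After move 2 (F'): F=OGOG U=WWGR R=YGYR D=BOYY L=BWOW
After move 3 (U): U=GWRW F=YGOG R=RRYR B=BWBB L=OGOW
After move 4 (F): F=OYGG U=GWWG R=RRWR D=YRYY L=OBOO
Query 1: R[0] = R
Query 2: F[1] = Y
Query 3: D[0] = Y
Query 4: B[0] = B

Answer: R Y Y B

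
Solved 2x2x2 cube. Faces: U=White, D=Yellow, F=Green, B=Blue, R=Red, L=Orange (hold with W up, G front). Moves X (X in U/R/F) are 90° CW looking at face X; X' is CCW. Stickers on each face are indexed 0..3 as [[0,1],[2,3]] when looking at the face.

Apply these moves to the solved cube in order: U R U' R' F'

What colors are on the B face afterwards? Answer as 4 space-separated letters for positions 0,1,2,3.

After move 1 (U): U=WWWW F=RRGG R=BBRR B=OOBB L=GGOO
After move 2 (R): R=RBRB U=WRWG F=RYGY D=YBYO B=WOWB
After move 3 (U'): U=RGWW F=GGGY R=RYRB B=RBWB L=WOOO
After move 4 (R'): R=YBRR U=RWWR F=GGGW D=YGYY B=OBBB
After move 5 (F'): F=GWGG U=RWYR R=GBYR D=OOYY L=WROW
Query: B face = OBBB

Answer: O B B B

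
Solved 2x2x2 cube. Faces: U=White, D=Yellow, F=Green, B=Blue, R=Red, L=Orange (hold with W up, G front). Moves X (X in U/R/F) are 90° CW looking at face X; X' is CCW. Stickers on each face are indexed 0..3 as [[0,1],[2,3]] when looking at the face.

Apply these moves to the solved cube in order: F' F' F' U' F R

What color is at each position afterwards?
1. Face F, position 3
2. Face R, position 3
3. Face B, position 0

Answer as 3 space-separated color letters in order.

Answer: Y G B

Derivation:
After move 1 (F'): F=GGGG U=WWRR R=YRYR D=OOYY L=OWOW
After move 2 (F'): F=GGGG U=WWYY R=OROR D=WWYY L=OROR
After move 3 (F'): F=GGGG U=WWOO R=WRWR D=RRYY L=OYOY
After move 4 (U'): U=WOWO F=OYGG R=GGWR B=WRBB L=BBOY
After move 5 (F): F=GOGY U=WOYB R=WGOR D=WGYY L=BROR
After move 6 (R): R=OWRG U=WOYY F=GGGY D=WBYW B=BROB
Query 1: F[3] = Y
Query 2: R[3] = G
Query 3: B[0] = B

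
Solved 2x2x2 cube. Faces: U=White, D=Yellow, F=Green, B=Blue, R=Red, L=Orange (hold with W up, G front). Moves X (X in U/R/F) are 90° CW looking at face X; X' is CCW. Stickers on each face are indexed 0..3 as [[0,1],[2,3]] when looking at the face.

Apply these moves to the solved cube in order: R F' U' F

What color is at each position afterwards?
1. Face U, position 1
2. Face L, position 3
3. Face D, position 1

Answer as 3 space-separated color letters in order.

Answer: R O Y

Derivation:
After move 1 (R): R=RRRR U=WGWG F=GYGY D=YBYB B=WBWB
After move 2 (F'): F=YYGG U=WGRR R=BRYR D=OOYB L=OGOW
After move 3 (U'): U=GRWR F=OGGG R=YYYR B=BRWB L=WBOW
After move 4 (F): F=GOGG U=GRWB R=WYRR D=YYYB L=WOOO
Query 1: U[1] = R
Query 2: L[3] = O
Query 3: D[1] = Y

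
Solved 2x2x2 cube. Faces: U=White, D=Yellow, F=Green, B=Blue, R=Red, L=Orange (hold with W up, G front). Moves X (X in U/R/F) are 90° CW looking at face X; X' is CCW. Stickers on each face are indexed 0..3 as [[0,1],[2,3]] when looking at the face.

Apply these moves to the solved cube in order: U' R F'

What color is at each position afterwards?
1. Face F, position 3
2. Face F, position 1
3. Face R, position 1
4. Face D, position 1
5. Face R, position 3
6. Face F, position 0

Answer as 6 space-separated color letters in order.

Answer: G Y G O G Y

Derivation:
After move 1 (U'): U=WWWW F=OOGG R=GGRR B=RRBB L=BBOO
After move 2 (R): R=RGRG U=WOWG F=OYGY D=YBYR B=WRWB
After move 3 (F'): F=YYOG U=WORR R=BGYG D=BOYR L=BGOW
Query 1: F[3] = G
Query 2: F[1] = Y
Query 3: R[1] = G
Query 4: D[1] = O
Query 5: R[3] = G
Query 6: F[0] = Y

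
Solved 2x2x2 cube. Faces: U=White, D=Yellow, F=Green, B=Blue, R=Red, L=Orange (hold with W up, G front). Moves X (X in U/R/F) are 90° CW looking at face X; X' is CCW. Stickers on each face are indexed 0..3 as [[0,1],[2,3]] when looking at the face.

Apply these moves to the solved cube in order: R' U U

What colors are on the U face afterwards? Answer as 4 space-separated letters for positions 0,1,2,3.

Answer: B W B W

Derivation:
After move 1 (R'): R=RRRR U=WBWB F=GWGW D=YGYG B=YBYB
After move 2 (U): U=WWBB F=RRGW R=YBRR B=OOYB L=GWOO
After move 3 (U): U=BWBW F=YBGW R=OORR B=GWYB L=RROO
Query: U face = BWBW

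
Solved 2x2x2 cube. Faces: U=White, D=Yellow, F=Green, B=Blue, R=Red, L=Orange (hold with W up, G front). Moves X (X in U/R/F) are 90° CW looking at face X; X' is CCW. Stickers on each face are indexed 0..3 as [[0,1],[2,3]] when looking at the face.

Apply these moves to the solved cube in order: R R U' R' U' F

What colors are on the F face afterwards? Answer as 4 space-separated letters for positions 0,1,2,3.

After move 1 (R): R=RRRR U=WGWG F=GYGY D=YBYB B=WBWB
After move 2 (R): R=RRRR U=WYWY F=GBGB D=YWYW B=GBGB
After move 3 (U'): U=YYWW F=OOGB R=GBRR B=RRGB L=GBOO
After move 4 (R'): R=BRGR U=YGWR F=OYGW D=YOYB B=WRWB
After move 5 (U'): U=GRYW F=GBGW R=OYGR B=BRWB L=WROO
After move 6 (F): F=GGWB U=GROR R=YYWR D=GOYB L=WYOO
Query: F face = GGWB

Answer: G G W B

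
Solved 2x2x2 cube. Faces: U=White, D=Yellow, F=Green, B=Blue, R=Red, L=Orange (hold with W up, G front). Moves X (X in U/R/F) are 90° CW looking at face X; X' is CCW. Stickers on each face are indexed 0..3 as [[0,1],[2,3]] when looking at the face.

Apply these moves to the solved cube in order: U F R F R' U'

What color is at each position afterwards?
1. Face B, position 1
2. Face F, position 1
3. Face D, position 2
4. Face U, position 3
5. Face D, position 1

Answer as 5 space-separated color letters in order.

Answer: B R Y Y G

Derivation:
After move 1 (U): U=WWWW F=RRGG R=BBRR B=OOBB L=GGOO
After move 2 (F): F=GRGR U=WWOG R=WBWR D=RBYY L=GYOY
After move 3 (R): R=WWRB U=WROR F=GBGY D=RBYO B=GOWB
After move 4 (F): F=GGYB U=WRYY R=OWRB D=RWYO L=GROB
After move 5 (R'): R=WBOR U=WWYG F=GRYY D=RGYB B=OOWB
After move 6 (U'): U=WGWY F=GRYY R=GROR B=WBWB L=OOOB
Query 1: B[1] = B
Query 2: F[1] = R
Query 3: D[2] = Y
Query 4: U[3] = Y
Query 5: D[1] = G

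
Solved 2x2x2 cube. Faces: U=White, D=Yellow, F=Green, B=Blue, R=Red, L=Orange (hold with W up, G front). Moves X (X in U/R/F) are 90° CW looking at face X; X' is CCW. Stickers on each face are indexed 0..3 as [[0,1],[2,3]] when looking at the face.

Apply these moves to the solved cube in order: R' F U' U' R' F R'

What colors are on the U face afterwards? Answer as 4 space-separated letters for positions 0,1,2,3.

After move 1 (R'): R=RRRR U=WBWB F=GWGW D=YGYG B=YBYB
After move 2 (F): F=GGWW U=WBOO R=WRBR D=RRYG L=OYOG
After move 3 (U'): U=BOWO F=OYWW R=GGBR B=WRYB L=YBOG
After move 4 (U'): U=OOBW F=YBWW R=OYBR B=GGYB L=WROG
After move 5 (R'): R=YROB U=OYBG F=YOWW D=RBYW B=GGRB
After move 6 (F): F=WYWO U=OYGR R=BRGB D=OYYW L=WROB
After move 7 (R'): R=RBBG U=ORGG F=WYWR D=OYYO B=WGYB
Query: U face = ORGG

Answer: O R G G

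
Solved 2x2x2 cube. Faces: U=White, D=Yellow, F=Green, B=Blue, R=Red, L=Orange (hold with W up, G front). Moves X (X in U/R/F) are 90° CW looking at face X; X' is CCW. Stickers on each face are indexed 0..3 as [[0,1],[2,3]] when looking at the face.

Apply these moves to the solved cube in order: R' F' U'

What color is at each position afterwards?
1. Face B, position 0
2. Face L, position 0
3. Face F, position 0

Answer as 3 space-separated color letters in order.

After move 1 (R'): R=RRRR U=WBWB F=GWGW D=YGYG B=YBYB
After move 2 (F'): F=WWGG U=WBRR R=GRYR D=OOYG L=OBOW
After move 3 (U'): U=BRWR F=OBGG R=WWYR B=GRYB L=YBOW
Query 1: B[0] = G
Query 2: L[0] = Y
Query 3: F[0] = O

Answer: G Y O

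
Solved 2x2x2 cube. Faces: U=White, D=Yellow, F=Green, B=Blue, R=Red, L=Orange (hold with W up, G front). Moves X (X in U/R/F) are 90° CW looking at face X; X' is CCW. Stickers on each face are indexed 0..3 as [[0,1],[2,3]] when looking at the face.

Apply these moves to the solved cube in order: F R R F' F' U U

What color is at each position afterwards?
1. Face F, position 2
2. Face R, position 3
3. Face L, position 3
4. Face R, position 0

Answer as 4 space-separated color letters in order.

Answer: B W R O

Derivation:
After move 1 (F): F=GGGG U=WWOO R=WRWR D=RRYY L=OYOY
After move 2 (R): R=WWRR U=WGOG F=GRGY D=RBYB B=OBWB
After move 3 (R): R=RWRW U=WROY F=GBGB D=RWYO B=GBGB
After move 4 (F'): F=BBGG U=WRRR R=WWRW D=YYYO L=OYOO
After move 5 (F'): F=BGBG U=WRWR R=YWYW D=YOYO L=OROR
After move 6 (U): U=WWRR F=YWBG R=GBYW B=ORGB L=BGOR
After move 7 (U): U=RWRW F=GBBG R=ORYW B=BGGB L=YWOR
Query 1: F[2] = B
Query 2: R[3] = W
Query 3: L[3] = R
Query 4: R[0] = O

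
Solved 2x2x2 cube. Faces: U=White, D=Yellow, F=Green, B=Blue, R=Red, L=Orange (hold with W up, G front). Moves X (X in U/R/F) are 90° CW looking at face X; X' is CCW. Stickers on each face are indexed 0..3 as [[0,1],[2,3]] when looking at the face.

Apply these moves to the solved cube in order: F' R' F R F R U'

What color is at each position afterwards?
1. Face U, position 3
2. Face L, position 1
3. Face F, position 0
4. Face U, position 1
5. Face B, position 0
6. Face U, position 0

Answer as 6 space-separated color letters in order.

Answer: G B O R W G

Derivation:
After move 1 (F'): F=GGGG U=WWRR R=YRYR D=OOYY L=OWOW
After move 2 (R'): R=RRYY U=WBRB F=GWGR D=OGYG B=YBOB
After move 3 (F): F=GGRW U=WBWW R=RRBY D=YRYG L=OOOG
After move 4 (R): R=BRYR U=WGWW F=GRRG D=YOYY B=WBBB
After move 5 (F): F=RGGR U=WGGO R=WRWR D=YBYY L=OYOO
After move 6 (R): R=WWRR U=WGGR F=RBGY D=YBYW B=OBGB
After move 7 (U'): U=GRWG F=OYGY R=RBRR B=WWGB L=OBOO
Query 1: U[3] = G
Query 2: L[1] = B
Query 3: F[0] = O
Query 4: U[1] = R
Query 5: B[0] = W
Query 6: U[0] = G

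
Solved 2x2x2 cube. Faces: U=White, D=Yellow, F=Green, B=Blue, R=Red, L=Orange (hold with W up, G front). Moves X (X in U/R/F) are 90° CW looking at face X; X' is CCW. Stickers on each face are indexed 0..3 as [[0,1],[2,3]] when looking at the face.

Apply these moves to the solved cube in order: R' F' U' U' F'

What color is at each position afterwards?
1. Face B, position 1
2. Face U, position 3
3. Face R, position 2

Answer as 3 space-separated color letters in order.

After move 1 (R'): R=RRRR U=WBWB F=GWGW D=YGYG B=YBYB
After move 2 (F'): F=WWGG U=WBRR R=GRYR D=OOYG L=OBOW
After move 3 (U'): U=BRWR F=OBGG R=WWYR B=GRYB L=YBOW
After move 4 (U'): U=RRBW F=YBGG R=OBYR B=WWYB L=GROW
After move 5 (F'): F=BGYG U=RROY R=OBOR D=RWYG L=GWOB
Query 1: B[1] = W
Query 2: U[3] = Y
Query 3: R[2] = O

Answer: W Y O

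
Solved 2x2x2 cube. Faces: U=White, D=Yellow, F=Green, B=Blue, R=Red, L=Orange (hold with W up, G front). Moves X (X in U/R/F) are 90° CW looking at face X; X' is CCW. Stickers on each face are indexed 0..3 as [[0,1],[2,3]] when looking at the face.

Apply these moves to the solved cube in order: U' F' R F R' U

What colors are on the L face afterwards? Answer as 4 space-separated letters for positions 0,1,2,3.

After move 1 (U'): U=WWWW F=OOGG R=GGRR B=RRBB L=BBOO
After move 2 (F'): F=OGOG U=WWGR R=YGYR D=BOYY L=BWOW
After move 3 (R): R=YYRG U=WGGG F=OOOY D=BBYR B=RRWB
After move 4 (F): F=OOYO U=WGWW R=GYGG D=RYYR L=BBOB
After move 5 (R'): R=YGGG U=WWWR F=OGYW D=ROYO B=RRYB
After move 6 (U): U=WWRW F=YGYW R=RRGG B=BBYB L=OGOB
Query: L face = OGOB

Answer: O G O B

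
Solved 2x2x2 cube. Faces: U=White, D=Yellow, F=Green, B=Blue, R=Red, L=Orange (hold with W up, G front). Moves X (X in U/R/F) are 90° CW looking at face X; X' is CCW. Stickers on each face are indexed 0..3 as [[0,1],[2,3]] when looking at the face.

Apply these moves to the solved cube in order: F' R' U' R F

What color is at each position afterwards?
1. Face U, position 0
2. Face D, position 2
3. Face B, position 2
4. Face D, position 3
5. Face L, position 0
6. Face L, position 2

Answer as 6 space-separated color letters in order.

After move 1 (F'): F=GGGG U=WWRR R=YRYR D=OOYY L=OWOW
After move 2 (R'): R=RRYY U=WBRB F=GWGR D=OGYG B=YBOB
After move 3 (U'): U=BBWR F=OWGR R=GWYY B=RROB L=YBOW
After move 4 (R): R=YGYW U=BWWR F=OGGG D=OOYR B=RRBB
After move 5 (F): F=GOGG U=BWWB R=WGRW D=YYYR L=YOOO
Query 1: U[0] = B
Query 2: D[2] = Y
Query 3: B[2] = B
Query 4: D[3] = R
Query 5: L[0] = Y
Query 6: L[2] = O

Answer: B Y B R Y O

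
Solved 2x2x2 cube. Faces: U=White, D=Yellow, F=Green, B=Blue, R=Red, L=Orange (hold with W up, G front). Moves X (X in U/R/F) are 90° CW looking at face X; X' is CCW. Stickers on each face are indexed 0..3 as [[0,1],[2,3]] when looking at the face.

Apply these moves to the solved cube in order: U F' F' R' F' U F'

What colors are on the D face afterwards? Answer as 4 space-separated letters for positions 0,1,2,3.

Answer: Y Y Y R

Derivation:
After move 1 (U): U=WWWW F=RRGG R=BBRR B=OOBB L=GGOO
After move 2 (F'): F=RGRG U=WWBR R=YBYR D=GOYY L=GWOW
After move 3 (F'): F=GGRR U=WWYY R=OBGR D=WWYY L=GROB
After move 4 (R'): R=BROG U=WBYO F=GWRY D=WGYR B=YOWB
After move 5 (F'): F=WYGR U=WBBO R=GRWG D=RBYR L=GOOY
After move 6 (U): U=BWOB F=GRGR R=YOWG B=GOWB L=WYOY
After move 7 (F'): F=RRGG U=BWYW R=BORG D=YYYR L=WBOO
Query: D face = YYYR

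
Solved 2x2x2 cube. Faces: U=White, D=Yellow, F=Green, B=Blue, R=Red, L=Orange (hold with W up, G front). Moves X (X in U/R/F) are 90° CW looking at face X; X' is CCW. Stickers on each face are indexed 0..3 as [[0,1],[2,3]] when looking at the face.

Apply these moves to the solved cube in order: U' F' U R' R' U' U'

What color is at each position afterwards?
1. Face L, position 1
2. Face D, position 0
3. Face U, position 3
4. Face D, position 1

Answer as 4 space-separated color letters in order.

Answer: Y B G W

Derivation:
After move 1 (U'): U=WWWW F=OOGG R=GGRR B=RRBB L=BBOO
After move 2 (F'): F=OGOG U=WWGR R=YGYR D=BOYY L=BWOW
After move 3 (U): U=GWRW F=YGOG R=RRYR B=BWBB L=OGOW
After move 4 (R'): R=RRRY U=GBRB F=YWOW D=BGYG B=YWOB
After move 5 (R'): R=RYRR U=GORY F=YBOB D=BWYW B=GWGB
After move 6 (U'): U=OYGR F=OGOB R=YBRR B=RYGB L=GWOW
After move 7 (U'): U=YROG F=GWOB R=OGRR B=YBGB L=RYOW
Query 1: L[1] = Y
Query 2: D[0] = B
Query 3: U[3] = G
Query 4: D[1] = W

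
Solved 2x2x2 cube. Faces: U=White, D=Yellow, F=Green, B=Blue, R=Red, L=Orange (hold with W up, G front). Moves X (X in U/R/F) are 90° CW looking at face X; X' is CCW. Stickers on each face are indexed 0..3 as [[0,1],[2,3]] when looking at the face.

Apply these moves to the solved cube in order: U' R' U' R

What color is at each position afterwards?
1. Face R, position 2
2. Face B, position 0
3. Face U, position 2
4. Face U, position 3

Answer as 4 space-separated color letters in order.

Answer: R W W W

Derivation:
After move 1 (U'): U=WWWW F=OOGG R=GGRR B=RRBB L=BBOO
After move 2 (R'): R=GRGR U=WBWR F=OWGW D=YOYG B=YRYB
After move 3 (U'): U=BRWW F=BBGW R=OWGR B=GRYB L=YROO
After move 4 (R): R=GORW U=BBWW F=BOGG D=YYYG B=WRRB
Query 1: R[2] = R
Query 2: B[0] = W
Query 3: U[2] = W
Query 4: U[3] = W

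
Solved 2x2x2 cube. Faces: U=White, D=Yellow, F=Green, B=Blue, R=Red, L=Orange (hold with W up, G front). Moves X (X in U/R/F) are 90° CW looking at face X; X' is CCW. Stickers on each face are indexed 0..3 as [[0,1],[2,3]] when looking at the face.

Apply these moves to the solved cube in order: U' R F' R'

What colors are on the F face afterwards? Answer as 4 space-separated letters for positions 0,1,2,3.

After move 1 (U'): U=WWWW F=OOGG R=GGRR B=RRBB L=BBOO
After move 2 (R): R=RGRG U=WOWG F=OYGY D=YBYR B=WRWB
After move 3 (F'): F=YYOG U=WORR R=BGYG D=BOYR L=BGOW
After move 4 (R'): R=GGBY U=WWRW F=YOOR D=BYYG B=RROB
Query: F face = YOOR

Answer: Y O O R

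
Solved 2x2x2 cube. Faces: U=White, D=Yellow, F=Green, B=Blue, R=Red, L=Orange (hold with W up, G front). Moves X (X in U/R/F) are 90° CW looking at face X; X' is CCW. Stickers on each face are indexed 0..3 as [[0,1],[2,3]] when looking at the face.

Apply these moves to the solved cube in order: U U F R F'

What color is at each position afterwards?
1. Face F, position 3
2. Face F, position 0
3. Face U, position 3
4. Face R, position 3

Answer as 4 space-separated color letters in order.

Answer: G O R O

Derivation:
After move 1 (U): U=WWWW F=RRGG R=BBRR B=OOBB L=GGOO
After move 2 (U): U=WWWW F=BBGG R=OORR B=GGBB L=RROO
After move 3 (F): F=GBGB U=WWOR R=WOWR D=ROYY L=RYOY
After move 4 (R): R=WWRO U=WBOB F=GOGY D=RBYG B=RGWB
After move 5 (F'): F=OYGG U=WBWR R=BWRO D=YYYG L=RBOO
Query 1: F[3] = G
Query 2: F[0] = O
Query 3: U[3] = R
Query 4: R[3] = O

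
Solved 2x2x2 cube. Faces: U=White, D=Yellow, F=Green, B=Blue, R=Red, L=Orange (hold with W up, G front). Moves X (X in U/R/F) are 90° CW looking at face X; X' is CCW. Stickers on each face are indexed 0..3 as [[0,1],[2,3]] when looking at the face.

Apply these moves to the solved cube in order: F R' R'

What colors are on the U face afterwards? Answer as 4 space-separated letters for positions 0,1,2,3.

Answer: W R O Y

Derivation:
After move 1 (F): F=GGGG U=WWOO R=WRWR D=RRYY L=OYOY
After move 2 (R'): R=RRWW U=WBOB F=GWGO D=RGYG B=YBRB
After move 3 (R'): R=RWRW U=WROY F=GBGB D=RWYO B=GBGB
Query: U face = WROY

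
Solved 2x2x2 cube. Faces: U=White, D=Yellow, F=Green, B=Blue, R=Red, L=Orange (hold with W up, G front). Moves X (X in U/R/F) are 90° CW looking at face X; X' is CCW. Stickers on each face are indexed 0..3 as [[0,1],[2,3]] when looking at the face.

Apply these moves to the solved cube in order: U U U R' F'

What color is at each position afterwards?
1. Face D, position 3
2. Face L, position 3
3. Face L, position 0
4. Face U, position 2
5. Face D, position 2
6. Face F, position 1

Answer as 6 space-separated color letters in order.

Answer: G W B G Y W

Derivation:
After move 1 (U): U=WWWW F=RRGG R=BBRR B=OOBB L=GGOO
After move 2 (U): U=WWWW F=BBGG R=OORR B=GGBB L=RROO
After move 3 (U): U=WWWW F=OOGG R=GGRR B=RRBB L=BBOO
After move 4 (R'): R=GRGR U=WBWR F=OWGW D=YOYG B=YRYB
After move 5 (F'): F=WWOG U=WBGG R=ORYR D=BOYG L=BROW
Query 1: D[3] = G
Query 2: L[3] = W
Query 3: L[0] = B
Query 4: U[2] = G
Query 5: D[2] = Y
Query 6: F[1] = W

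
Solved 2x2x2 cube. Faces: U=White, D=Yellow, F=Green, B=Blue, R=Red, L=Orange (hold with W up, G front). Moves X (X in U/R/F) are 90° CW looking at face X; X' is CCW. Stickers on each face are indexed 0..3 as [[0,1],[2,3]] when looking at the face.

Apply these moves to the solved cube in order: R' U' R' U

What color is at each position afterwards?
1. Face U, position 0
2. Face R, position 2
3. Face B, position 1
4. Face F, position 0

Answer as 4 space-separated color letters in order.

After move 1 (R'): R=RRRR U=WBWB F=GWGW D=YGYG B=YBYB
After move 2 (U'): U=BBWW F=OOGW R=GWRR B=RRYB L=YBOO
After move 3 (R'): R=WRGR U=BYWR F=OBGW D=YOYW B=GRGB
After move 4 (U): U=WBRY F=WRGW R=GRGR B=YBGB L=OBOO
Query 1: U[0] = W
Query 2: R[2] = G
Query 3: B[1] = B
Query 4: F[0] = W

Answer: W G B W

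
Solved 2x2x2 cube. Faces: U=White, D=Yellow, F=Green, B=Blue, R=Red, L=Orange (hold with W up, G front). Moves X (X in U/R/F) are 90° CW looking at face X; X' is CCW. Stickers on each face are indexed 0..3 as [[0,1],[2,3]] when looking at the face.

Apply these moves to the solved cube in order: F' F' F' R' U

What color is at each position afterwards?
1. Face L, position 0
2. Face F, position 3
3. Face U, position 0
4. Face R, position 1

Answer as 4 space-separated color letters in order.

Answer: G O O B

Derivation:
After move 1 (F'): F=GGGG U=WWRR R=YRYR D=OOYY L=OWOW
After move 2 (F'): F=GGGG U=WWYY R=OROR D=WWYY L=OROR
After move 3 (F'): F=GGGG U=WWOO R=WRWR D=RRYY L=OYOY
After move 4 (R'): R=RRWW U=WBOB F=GWGO D=RGYG B=YBRB
After move 5 (U): U=OWBB F=RRGO R=YBWW B=OYRB L=GWOY
Query 1: L[0] = G
Query 2: F[3] = O
Query 3: U[0] = O
Query 4: R[1] = B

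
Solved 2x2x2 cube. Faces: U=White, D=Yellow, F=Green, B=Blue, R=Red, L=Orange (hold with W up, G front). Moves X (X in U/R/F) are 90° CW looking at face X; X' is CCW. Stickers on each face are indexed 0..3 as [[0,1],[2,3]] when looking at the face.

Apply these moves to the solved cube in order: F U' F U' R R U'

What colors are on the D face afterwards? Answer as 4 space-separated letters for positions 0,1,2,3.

After move 1 (F): F=GGGG U=WWOO R=WRWR D=RRYY L=OYOY
After move 2 (U'): U=WOWO F=OYGG R=GGWR B=WRBB L=BBOY
After move 3 (F): F=GOGY U=WOYB R=WGOR D=WGYY L=BROR
After move 4 (U'): U=OBWY F=BRGY R=GOOR B=WGBB L=WROR
After move 5 (R): R=OGRO U=ORWY F=BGGY D=WBYW B=YGBB
After move 6 (R): R=ROOG U=OGWY F=BBGW D=WBYY B=YGRB
After move 7 (U'): U=GYOW F=WRGW R=BBOG B=RORB L=YGOR
Query: D face = WBYY

Answer: W B Y Y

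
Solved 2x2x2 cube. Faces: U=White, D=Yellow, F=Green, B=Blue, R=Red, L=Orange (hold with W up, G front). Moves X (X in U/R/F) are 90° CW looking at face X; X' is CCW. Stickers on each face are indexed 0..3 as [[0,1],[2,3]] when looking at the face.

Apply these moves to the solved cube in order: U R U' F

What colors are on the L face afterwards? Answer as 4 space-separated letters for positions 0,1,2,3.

After move 1 (U): U=WWWW F=RRGG R=BBRR B=OOBB L=GGOO
After move 2 (R): R=RBRB U=WRWG F=RYGY D=YBYO B=WOWB
After move 3 (U'): U=RGWW F=GGGY R=RYRB B=RBWB L=WOOO
After move 4 (F): F=GGYG U=RGOO R=WYWB D=RRYO L=WYOB
Query: L face = WYOB

Answer: W Y O B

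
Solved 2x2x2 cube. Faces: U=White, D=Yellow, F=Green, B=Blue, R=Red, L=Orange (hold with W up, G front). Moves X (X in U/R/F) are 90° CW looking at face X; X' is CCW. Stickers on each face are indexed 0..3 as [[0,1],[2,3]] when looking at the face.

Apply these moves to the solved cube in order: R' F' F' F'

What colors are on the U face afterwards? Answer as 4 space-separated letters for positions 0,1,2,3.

After move 1 (R'): R=RRRR U=WBWB F=GWGW D=YGYG B=YBYB
After move 2 (F'): F=WWGG U=WBRR R=GRYR D=OOYG L=OBOW
After move 3 (F'): F=WGWG U=WBGY R=OROR D=BWYG L=OROR
After move 4 (F'): F=GGWW U=WBOO R=WRBR D=RRYG L=OYOG
Query: U face = WBOO

Answer: W B O O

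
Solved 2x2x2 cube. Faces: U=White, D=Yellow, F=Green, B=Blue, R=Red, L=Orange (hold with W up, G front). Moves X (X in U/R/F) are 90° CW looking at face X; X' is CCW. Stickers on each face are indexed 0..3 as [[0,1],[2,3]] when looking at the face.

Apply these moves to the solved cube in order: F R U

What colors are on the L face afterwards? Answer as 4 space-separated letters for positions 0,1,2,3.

After move 1 (F): F=GGGG U=WWOO R=WRWR D=RRYY L=OYOY
After move 2 (R): R=WWRR U=WGOG F=GRGY D=RBYB B=OBWB
After move 3 (U): U=OWGG F=WWGY R=OBRR B=OYWB L=GROY
Query: L face = GROY

Answer: G R O Y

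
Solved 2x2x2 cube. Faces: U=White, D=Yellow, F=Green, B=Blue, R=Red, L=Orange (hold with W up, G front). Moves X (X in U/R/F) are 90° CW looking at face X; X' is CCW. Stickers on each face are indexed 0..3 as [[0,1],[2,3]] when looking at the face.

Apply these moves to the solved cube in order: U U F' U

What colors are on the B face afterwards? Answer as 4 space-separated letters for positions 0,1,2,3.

After move 1 (U): U=WWWW F=RRGG R=BBRR B=OOBB L=GGOO
After move 2 (U): U=WWWW F=BBGG R=OORR B=GGBB L=RROO
After move 3 (F'): F=BGBG U=WWOR R=YOYR D=ROYY L=RWOW
After move 4 (U): U=OWRW F=YOBG R=GGYR B=RWBB L=BGOW
Query: B face = RWBB

Answer: R W B B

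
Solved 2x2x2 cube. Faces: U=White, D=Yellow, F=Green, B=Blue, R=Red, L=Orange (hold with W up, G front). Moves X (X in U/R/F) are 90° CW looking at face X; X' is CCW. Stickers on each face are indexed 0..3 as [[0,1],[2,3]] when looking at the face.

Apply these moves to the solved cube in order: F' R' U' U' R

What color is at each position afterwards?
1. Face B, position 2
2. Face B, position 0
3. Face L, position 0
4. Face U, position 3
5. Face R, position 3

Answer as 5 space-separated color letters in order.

Answer: R W R R W

Derivation:
After move 1 (F'): F=GGGG U=WWRR R=YRYR D=OOYY L=OWOW
After move 2 (R'): R=RRYY U=WBRB F=GWGR D=OGYG B=YBOB
After move 3 (U'): U=BBWR F=OWGR R=GWYY B=RROB L=YBOW
After move 4 (U'): U=BRBW F=YBGR R=OWYY B=GWOB L=RROW
After move 5 (R): R=YOYW U=BBBR F=YGGG D=OOYG B=WWRB
Query 1: B[2] = R
Query 2: B[0] = W
Query 3: L[0] = R
Query 4: U[3] = R
Query 5: R[3] = W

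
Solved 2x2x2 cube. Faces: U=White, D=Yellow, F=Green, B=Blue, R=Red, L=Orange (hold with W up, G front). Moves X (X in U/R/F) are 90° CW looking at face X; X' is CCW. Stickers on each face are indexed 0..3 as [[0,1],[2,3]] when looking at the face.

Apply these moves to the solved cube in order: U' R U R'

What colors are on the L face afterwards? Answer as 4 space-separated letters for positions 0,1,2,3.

Answer: O Y O O

Derivation:
After move 1 (U'): U=WWWW F=OOGG R=GGRR B=RRBB L=BBOO
After move 2 (R): R=RGRG U=WOWG F=OYGY D=YBYR B=WRWB
After move 3 (U): U=WWGO F=RGGY R=WRRG B=BBWB L=OYOO
After move 4 (R'): R=RGWR U=WWGB F=RWGO D=YGYY B=RBBB
Query: L face = OYOO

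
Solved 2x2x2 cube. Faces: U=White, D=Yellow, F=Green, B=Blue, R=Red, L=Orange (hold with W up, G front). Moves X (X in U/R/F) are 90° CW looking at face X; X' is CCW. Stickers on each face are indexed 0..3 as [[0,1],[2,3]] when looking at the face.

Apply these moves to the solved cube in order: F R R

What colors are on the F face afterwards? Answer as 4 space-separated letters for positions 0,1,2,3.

After move 1 (F): F=GGGG U=WWOO R=WRWR D=RRYY L=OYOY
After move 2 (R): R=WWRR U=WGOG F=GRGY D=RBYB B=OBWB
After move 3 (R): R=RWRW U=WROY F=GBGB D=RWYO B=GBGB
Query: F face = GBGB

Answer: G B G B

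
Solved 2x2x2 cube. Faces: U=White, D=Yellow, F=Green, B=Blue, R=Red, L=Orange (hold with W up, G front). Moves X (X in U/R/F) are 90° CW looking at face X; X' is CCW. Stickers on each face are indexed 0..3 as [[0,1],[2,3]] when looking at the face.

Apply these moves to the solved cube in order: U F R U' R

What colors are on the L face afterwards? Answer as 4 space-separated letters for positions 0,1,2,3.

Answer: G O O Y

Derivation:
After move 1 (U): U=WWWW F=RRGG R=BBRR B=OOBB L=GGOO
After move 2 (F): F=GRGR U=WWOG R=WBWR D=RBYY L=GYOY
After move 3 (R): R=WWRB U=WROR F=GBGY D=RBYO B=GOWB
After move 4 (U'): U=RRWO F=GYGY R=GBRB B=WWWB L=GOOY
After move 5 (R): R=RGBB U=RYWY F=GBGO D=RWYW B=OWRB
Query: L face = GOOY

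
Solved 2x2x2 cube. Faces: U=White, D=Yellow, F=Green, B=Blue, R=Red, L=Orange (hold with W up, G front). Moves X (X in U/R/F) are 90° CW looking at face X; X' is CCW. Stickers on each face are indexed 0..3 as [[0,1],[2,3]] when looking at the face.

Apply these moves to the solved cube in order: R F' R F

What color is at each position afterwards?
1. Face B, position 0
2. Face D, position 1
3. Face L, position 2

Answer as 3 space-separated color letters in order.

Answer: R Y O

Derivation:
After move 1 (R): R=RRRR U=WGWG F=GYGY D=YBYB B=WBWB
After move 2 (F'): F=YYGG U=WGRR R=BRYR D=OOYB L=OGOW
After move 3 (R): R=YBRR U=WYRG F=YOGB D=OWYW B=RBGB
After move 4 (F): F=GYBO U=WYWG R=RBGR D=RYYW L=OOOW
Query 1: B[0] = R
Query 2: D[1] = Y
Query 3: L[2] = O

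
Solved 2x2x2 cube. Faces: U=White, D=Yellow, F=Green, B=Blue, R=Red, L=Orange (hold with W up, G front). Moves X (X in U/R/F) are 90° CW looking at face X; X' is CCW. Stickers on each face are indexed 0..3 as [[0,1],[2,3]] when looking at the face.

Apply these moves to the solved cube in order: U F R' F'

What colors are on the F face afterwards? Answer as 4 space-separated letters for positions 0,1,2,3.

After move 1 (U): U=WWWW F=RRGG R=BBRR B=OOBB L=GGOO
After move 2 (F): F=GRGR U=WWOG R=WBWR D=RBYY L=GYOY
After move 3 (R'): R=BRWW U=WBOO F=GWGG D=RRYR B=YOBB
After move 4 (F'): F=WGGG U=WBBW R=RRRW D=YYYR L=GOOO
Query: F face = WGGG

Answer: W G G G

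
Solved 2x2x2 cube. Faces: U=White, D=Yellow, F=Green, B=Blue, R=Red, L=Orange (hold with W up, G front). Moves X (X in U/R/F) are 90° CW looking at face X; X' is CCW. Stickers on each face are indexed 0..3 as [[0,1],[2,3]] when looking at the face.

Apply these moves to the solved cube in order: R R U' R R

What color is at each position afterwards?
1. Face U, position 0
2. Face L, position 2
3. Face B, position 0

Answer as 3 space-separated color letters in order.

Answer: Y O B

Derivation:
After move 1 (R): R=RRRR U=WGWG F=GYGY D=YBYB B=WBWB
After move 2 (R): R=RRRR U=WYWY F=GBGB D=YWYW B=GBGB
After move 3 (U'): U=YYWW F=OOGB R=GBRR B=RRGB L=GBOO
After move 4 (R): R=RGRB U=YOWB F=OWGW D=YGYR B=WRYB
After move 5 (R): R=RRBG U=YWWW F=OGGR D=YYYW B=BROB
Query 1: U[0] = Y
Query 2: L[2] = O
Query 3: B[0] = B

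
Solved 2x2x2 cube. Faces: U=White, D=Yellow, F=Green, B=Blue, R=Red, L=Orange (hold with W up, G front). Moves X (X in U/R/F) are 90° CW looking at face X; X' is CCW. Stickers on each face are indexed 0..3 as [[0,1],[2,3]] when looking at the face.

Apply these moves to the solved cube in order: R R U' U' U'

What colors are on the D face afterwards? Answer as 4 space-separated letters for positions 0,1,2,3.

After move 1 (R): R=RRRR U=WGWG F=GYGY D=YBYB B=WBWB
After move 2 (R): R=RRRR U=WYWY F=GBGB D=YWYW B=GBGB
After move 3 (U'): U=YYWW F=OOGB R=GBRR B=RRGB L=GBOO
After move 4 (U'): U=YWYW F=GBGB R=OORR B=GBGB L=RROO
After move 5 (U'): U=WWYY F=RRGB R=GBRR B=OOGB L=GBOO
Query: D face = YWYW

Answer: Y W Y W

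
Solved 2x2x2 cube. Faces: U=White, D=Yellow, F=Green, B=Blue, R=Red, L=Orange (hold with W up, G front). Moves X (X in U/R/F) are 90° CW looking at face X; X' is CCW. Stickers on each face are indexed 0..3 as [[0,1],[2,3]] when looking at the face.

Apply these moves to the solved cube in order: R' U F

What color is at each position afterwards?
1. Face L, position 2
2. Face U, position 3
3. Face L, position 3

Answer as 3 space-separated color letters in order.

After move 1 (R'): R=RRRR U=WBWB F=GWGW D=YGYG B=YBYB
After move 2 (U): U=WWBB F=RRGW R=YBRR B=OOYB L=GWOO
After move 3 (F): F=GRWR U=WWOW R=BBBR D=RYYG L=GYOG
Query 1: L[2] = O
Query 2: U[3] = W
Query 3: L[3] = G

Answer: O W G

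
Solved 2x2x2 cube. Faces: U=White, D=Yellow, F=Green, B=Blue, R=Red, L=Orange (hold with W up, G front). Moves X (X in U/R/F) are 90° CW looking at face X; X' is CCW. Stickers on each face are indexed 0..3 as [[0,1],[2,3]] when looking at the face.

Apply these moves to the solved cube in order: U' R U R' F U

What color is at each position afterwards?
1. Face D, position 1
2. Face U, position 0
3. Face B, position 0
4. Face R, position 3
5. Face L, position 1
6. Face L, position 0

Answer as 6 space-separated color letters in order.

Answer: R O O R R G

Derivation:
After move 1 (U'): U=WWWW F=OOGG R=GGRR B=RRBB L=BBOO
After move 2 (R): R=RGRG U=WOWG F=OYGY D=YBYR B=WRWB
After move 3 (U): U=WWGO F=RGGY R=WRRG B=BBWB L=OYOO
After move 4 (R'): R=RGWR U=WWGB F=RWGO D=YGYY B=RBBB
After move 5 (F): F=GROW U=WWOY R=GGBR D=WRYY L=OYOG
After move 6 (U): U=OWYW F=GGOW R=RBBR B=OYBB L=GROG
Query 1: D[1] = R
Query 2: U[0] = O
Query 3: B[0] = O
Query 4: R[3] = R
Query 5: L[1] = R
Query 6: L[0] = G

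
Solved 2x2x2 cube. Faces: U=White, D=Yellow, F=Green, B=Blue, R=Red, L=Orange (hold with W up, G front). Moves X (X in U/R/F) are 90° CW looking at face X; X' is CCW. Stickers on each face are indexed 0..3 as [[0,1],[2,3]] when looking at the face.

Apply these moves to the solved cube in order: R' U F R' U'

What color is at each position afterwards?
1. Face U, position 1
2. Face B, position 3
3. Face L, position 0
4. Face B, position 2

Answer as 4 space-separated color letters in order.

Answer: O B G Y

Derivation:
After move 1 (R'): R=RRRR U=WBWB F=GWGW D=YGYG B=YBYB
After move 2 (U): U=WWBB F=RRGW R=YBRR B=OOYB L=GWOO
After move 3 (F): F=GRWR U=WWOW R=BBBR D=RYYG L=GYOG
After move 4 (R'): R=BRBB U=WYOO F=GWWW D=RRYR B=GOYB
After move 5 (U'): U=YOWO F=GYWW R=GWBB B=BRYB L=GOOG
Query 1: U[1] = O
Query 2: B[3] = B
Query 3: L[0] = G
Query 4: B[2] = Y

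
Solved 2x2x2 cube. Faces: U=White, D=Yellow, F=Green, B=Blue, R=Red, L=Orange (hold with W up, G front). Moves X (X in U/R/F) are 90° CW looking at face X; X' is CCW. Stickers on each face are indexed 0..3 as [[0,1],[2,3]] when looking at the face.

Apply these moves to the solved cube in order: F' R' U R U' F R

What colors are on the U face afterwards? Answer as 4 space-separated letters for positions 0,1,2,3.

After move 1 (F'): F=GGGG U=WWRR R=YRYR D=OOYY L=OWOW
After move 2 (R'): R=RRYY U=WBRB F=GWGR D=OGYG B=YBOB
After move 3 (U): U=RWBB F=RRGR R=YBYY B=OWOB L=GWOW
After move 4 (R): R=YYYB U=RRBR F=RGGG D=OOYO B=BWWB
After move 5 (U'): U=RRRB F=GWGG R=RGYB B=YYWB L=BWOW
After move 6 (F): F=GGGW U=RRWW R=RGBB D=YRYO L=BOOO
After move 7 (R): R=BRBG U=RGWW F=GRGO D=YWYY B=WYRB
Query: U face = RGWW

Answer: R G W W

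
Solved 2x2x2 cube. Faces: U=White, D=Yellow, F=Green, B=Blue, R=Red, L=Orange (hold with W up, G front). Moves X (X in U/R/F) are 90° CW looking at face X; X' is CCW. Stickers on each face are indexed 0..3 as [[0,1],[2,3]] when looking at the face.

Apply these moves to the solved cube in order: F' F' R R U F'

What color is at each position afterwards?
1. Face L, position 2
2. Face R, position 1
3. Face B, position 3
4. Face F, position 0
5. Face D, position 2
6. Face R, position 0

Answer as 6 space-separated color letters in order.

Answer: O B B O Y W

Derivation:
After move 1 (F'): F=GGGG U=WWRR R=YRYR D=OOYY L=OWOW
After move 2 (F'): F=GGGG U=WWYY R=OROR D=WWYY L=OROR
After move 3 (R): R=OORR U=WGYG F=GWGY D=WBYB B=YBWB
After move 4 (R): R=RORO U=WWYY F=GBGB D=WWYY B=GBGB
After move 5 (U): U=YWYW F=ROGB R=GBRO B=ORGB L=GBOR
After move 6 (F'): F=OBRG U=YWGR R=WBWO D=BRYY L=GWOY
Query 1: L[2] = O
Query 2: R[1] = B
Query 3: B[3] = B
Query 4: F[0] = O
Query 5: D[2] = Y
Query 6: R[0] = W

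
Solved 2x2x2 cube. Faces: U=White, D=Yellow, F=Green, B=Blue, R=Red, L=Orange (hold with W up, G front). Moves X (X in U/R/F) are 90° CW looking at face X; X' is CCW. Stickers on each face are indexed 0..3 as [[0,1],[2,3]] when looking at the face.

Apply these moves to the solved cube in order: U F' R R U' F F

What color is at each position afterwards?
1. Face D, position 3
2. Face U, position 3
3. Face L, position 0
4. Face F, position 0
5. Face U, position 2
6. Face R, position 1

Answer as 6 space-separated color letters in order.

Answer: R G G O W B

Derivation:
After move 1 (U): U=WWWW F=RRGG R=BBRR B=OOBB L=GGOO
After move 2 (F'): F=RGRG U=WWBR R=YBYR D=GOYY L=GWOW
After move 3 (R): R=YYRB U=WGBG F=RORY D=GBYO B=ROWB
After move 4 (R): R=RYBY U=WOBY F=RBRO D=GWYR B=GOGB
After move 5 (U'): U=OYWB F=GWRO R=RBBY B=RYGB L=GOOW
After move 6 (F): F=RGOW U=OYWO R=WBBY D=BRYR L=GGOW
After move 7 (F): F=ORWG U=OYWG R=WBOY D=BWYR L=GBOR
Query 1: D[3] = R
Query 2: U[3] = G
Query 3: L[0] = G
Query 4: F[0] = O
Query 5: U[2] = W
Query 6: R[1] = B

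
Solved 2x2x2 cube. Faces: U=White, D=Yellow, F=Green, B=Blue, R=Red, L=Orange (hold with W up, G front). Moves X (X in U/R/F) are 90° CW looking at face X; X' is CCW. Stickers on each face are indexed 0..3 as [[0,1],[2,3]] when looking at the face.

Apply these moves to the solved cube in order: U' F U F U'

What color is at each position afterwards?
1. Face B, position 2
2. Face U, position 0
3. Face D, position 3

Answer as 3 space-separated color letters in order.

Answer: B W Y

Derivation:
After move 1 (U'): U=WWWW F=OOGG R=GGRR B=RRBB L=BBOO
After move 2 (F): F=GOGO U=WWOB R=WGWR D=RGYY L=BYOY
After move 3 (U): U=OWBW F=WGGO R=RRWR B=BYBB L=GOOY
After move 4 (F): F=GWOG U=OWYO R=BRWR D=WRYY L=GROG
After move 5 (U'): U=WOOY F=GROG R=GWWR B=BRBB L=BYOG
Query 1: B[2] = B
Query 2: U[0] = W
Query 3: D[3] = Y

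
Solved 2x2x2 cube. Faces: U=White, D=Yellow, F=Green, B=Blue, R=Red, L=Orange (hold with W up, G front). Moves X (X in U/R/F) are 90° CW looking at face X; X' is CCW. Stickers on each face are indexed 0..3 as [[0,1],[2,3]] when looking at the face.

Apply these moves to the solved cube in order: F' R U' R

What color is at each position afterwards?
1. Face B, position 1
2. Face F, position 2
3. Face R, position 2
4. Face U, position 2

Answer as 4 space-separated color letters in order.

After move 1 (F'): F=GGGG U=WWRR R=YRYR D=OOYY L=OWOW
After move 2 (R): R=YYRR U=WGRG F=GOGY D=OBYB B=RBWB
After move 3 (U'): U=GGWR F=OWGY R=GORR B=YYWB L=RBOW
After move 4 (R): R=RGRO U=GWWY F=OBGB D=OWYY B=RYGB
Query 1: B[1] = Y
Query 2: F[2] = G
Query 3: R[2] = R
Query 4: U[2] = W

Answer: Y G R W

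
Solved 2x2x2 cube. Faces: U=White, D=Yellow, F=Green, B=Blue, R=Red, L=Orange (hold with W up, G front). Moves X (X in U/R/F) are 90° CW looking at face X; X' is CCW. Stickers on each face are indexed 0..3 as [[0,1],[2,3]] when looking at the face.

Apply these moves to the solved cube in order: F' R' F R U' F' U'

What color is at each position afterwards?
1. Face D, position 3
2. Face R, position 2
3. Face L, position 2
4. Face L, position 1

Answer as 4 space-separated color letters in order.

Answer: Y Y O R

Derivation:
After move 1 (F'): F=GGGG U=WWRR R=YRYR D=OOYY L=OWOW
After move 2 (R'): R=RRYY U=WBRB F=GWGR D=OGYG B=YBOB
After move 3 (F): F=GGRW U=WBWW R=RRBY D=YRYG L=OOOG
After move 4 (R): R=BRYR U=WGWW F=GRRG D=YOYY B=WBBB
After move 5 (U'): U=GWWW F=OORG R=GRYR B=BRBB L=WBOG
After move 6 (F'): F=OGOR U=GWGY R=ORYR D=BGYY L=WWOW
After move 7 (U'): U=WYGG F=WWOR R=OGYR B=ORBB L=BROW
Query 1: D[3] = Y
Query 2: R[2] = Y
Query 3: L[2] = O
Query 4: L[1] = R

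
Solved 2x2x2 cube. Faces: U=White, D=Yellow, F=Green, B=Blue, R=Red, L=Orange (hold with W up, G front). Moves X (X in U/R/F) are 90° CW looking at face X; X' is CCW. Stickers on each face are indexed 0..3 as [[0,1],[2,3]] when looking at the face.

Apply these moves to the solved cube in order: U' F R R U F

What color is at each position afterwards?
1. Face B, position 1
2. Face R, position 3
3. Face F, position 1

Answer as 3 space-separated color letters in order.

After move 1 (U'): U=WWWW F=OOGG R=GGRR B=RRBB L=BBOO
After move 2 (F): F=GOGO U=WWOB R=WGWR D=RGYY L=BYOY
After move 3 (R): R=WWRG U=WOOO F=GGGY D=RBYR B=BRWB
After move 4 (R): R=RWGW U=WGOY F=GBGR D=RWYB B=OROB
After move 5 (U): U=OWYG F=RWGR R=ORGW B=BYOB L=GBOY
After move 6 (F): F=GRRW U=OWYB R=YRGW D=GOYB L=GROW
Query 1: B[1] = Y
Query 2: R[3] = W
Query 3: F[1] = R

Answer: Y W R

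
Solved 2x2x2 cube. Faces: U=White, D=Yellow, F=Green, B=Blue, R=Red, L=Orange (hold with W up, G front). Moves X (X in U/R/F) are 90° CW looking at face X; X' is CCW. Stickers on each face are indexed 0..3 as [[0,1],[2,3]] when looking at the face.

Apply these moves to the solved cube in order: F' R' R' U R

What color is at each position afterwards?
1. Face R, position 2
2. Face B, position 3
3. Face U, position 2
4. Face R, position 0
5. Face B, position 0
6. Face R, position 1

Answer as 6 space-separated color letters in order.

Answer: Y B Y R O G

Derivation:
After move 1 (F'): F=GGGG U=WWRR R=YRYR D=OOYY L=OWOW
After move 2 (R'): R=RRYY U=WBRB F=GWGR D=OGYG B=YBOB
After move 3 (R'): R=RYRY U=WORY F=GBGB D=OWYR B=GBGB
After move 4 (U): U=RWYO F=RYGB R=GBRY B=OWGB L=GBOW
After move 5 (R): R=RGYB U=RYYB F=RWGR D=OGYO B=OWWB
Query 1: R[2] = Y
Query 2: B[3] = B
Query 3: U[2] = Y
Query 4: R[0] = R
Query 5: B[0] = O
Query 6: R[1] = G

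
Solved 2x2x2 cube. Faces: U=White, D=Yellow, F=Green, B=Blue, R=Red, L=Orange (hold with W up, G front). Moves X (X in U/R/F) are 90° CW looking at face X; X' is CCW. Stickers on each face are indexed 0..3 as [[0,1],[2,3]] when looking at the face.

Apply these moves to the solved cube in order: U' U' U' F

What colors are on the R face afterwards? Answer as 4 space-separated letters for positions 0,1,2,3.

After move 1 (U'): U=WWWW F=OOGG R=GGRR B=RRBB L=BBOO
After move 2 (U'): U=WWWW F=BBGG R=OORR B=GGBB L=RROO
After move 3 (U'): U=WWWW F=RRGG R=BBRR B=OOBB L=GGOO
After move 4 (F): F=GRGR U=WWOG R=WBWR D=RBYY L=GYOY
Query: R face = WBWR

Answer: W B W R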